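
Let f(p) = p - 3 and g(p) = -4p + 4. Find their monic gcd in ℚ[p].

1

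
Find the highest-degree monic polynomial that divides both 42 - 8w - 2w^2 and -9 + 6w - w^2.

Apply the Euclidean algorithm:
  -2w^2 - 8w + 42 = (2)(-w^2 + 6w - 9) + (-20w + 60)
  -w^2 + 6w - 9 = ((1/20)w - 3/20)(-20w + 60) + (0)
Last nonzero remainder: -20w + 60. Dividing through by -20 gives the monic gcd w - 3.

-3 + w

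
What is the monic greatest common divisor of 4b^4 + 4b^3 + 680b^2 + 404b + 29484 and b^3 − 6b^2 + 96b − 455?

b^2 − b + 91

Repeated division with remainder:
  4b^4 + 4b^3 + 680b^2 + 404b + 29484 = (4b + 28)(b^3 − 6b^2 + 96b − 455) + (464b^2 − 464b + 42224)
  b^3 − 6b^2 + 96b − 455 = ((1/464)b − 5/464)(464b^2 − 464b + 42224) + (0)
Last nonzero remainder: 464b^2 − 464b + 42224. Dividing through by 464 gives the monic gcd b^2 − b + 91.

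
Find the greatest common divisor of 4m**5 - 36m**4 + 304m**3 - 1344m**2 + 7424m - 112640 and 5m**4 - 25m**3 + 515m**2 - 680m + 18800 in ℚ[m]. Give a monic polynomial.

Euclidean algorithm in ℚ[m]:
  4m**5 - 36m**4 + 304m**3 - 1344m**2 + 7424m - 112640 = ((4/5)m - 16/5)(5m**4 - 25m**3 + 515m**2 - 680m + 18800) + (-188m**3 + 848m**2 - 9792m - 52480)
  5m**4 - 25m**3 + 515m**2 - 680m + 18800 = (-(5/188)m + 115/8836)(-188m**3 + 848m**2 - 9792m - 52480) + ((537975/2209)m**2 - (4303800/2209)m + 43038000/2209)
  -188m**3 + 848m**2 - 9792m - 52480 = (-(415292/537975)m - 1449104/537975)((537975/2209)m**2 - (4303800/2209)m + 43038000/2209) + (0)
Last nonzero remainder: (537975/2209)m**2 - (4303800/2209)m + 43038000/2209. Dividing through by 537975/2209 gives the monic gcd m**2 - 8m + 80.

m**2 - 8m + 80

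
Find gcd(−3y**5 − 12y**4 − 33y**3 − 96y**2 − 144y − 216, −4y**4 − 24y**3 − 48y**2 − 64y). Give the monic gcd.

y**2 + 2y + 4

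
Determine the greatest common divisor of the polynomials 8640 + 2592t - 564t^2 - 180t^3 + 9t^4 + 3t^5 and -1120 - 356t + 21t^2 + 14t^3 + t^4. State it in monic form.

By polynomial division,
  3t^5 + 9t^4 - 180t^3 - 564t^2 + 2592t + 8640 = (3t - 33)(t^4 + 14t^3 + 21t^2 - 356t - 1120) + (219t^3 + 1197t^2 - 5796t - 28320)
  t^4 + 14t^3 + 21t^2 - 356t - 1120 = ((1/219)t + 623/15987)(219t^3 + 1197t^2 - 5796t - 28320) + ((4368/5329)t^2 - (4368/5329)t - 87360/5329)
  219t^3 + 1197t^2 - 5796t - 28320 = ((389017/1456)t + 314411/182)((4368/5329)t^2 - (4368/5329)t - 87360/5329) + (0)
Last nonzero remainder: (4368/5329)t^2 - (4368/5329)t - 87360/5329. Dividing through by 4368/5329 gives the monic gcd t^2 - t - 20.

-20 - t + t^2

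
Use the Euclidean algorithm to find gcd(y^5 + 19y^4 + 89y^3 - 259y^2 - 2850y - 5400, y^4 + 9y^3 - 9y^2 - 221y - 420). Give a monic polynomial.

Repeated division with remainder:
  y^5 + 19y^4 + 89y^3 - 259y^2 - 2850y - 5400 = (y + 10)(y^4 + 9y^3 - 9y^2 - 221y - 420) + (8y^3 + 52y^2 - 220y - 1200)
  y^4 + 9y^3 - 9y^2 - 221y - 420 = ((1/8)y + 5/16)(8y^3 + 52y^2 - 220y - 1200) + ((9/4)y^2 - (9/4)y - 45)
  8y^3 + 52y^2 - 220y - 1200 = ((32/9)y + 80/3)((9/4)y^2 - (9/4)y - 45) + (0)
Last nonzero remainder: (9/4)y^2 - (9/4)y - 45. Dividing through by 9/4 gives the monic gcd y^2 - y - 20.

y^2 - y - 20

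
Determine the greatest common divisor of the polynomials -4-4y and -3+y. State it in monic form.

1

Repeated division with remainder:
  -4y-4 = (-4)(y-3) + (-16)
  y-3 = (-(1/16)y+3/16)(-16) + (0)
The last nonzero remainder is the constant -16, so the polynomials are coprime and gcd = 1.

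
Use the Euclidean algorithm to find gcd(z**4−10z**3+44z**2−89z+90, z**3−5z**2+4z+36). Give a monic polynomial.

z**2−7z+18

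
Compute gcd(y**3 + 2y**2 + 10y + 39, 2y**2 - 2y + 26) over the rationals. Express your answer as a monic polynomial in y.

y**2 - y + 13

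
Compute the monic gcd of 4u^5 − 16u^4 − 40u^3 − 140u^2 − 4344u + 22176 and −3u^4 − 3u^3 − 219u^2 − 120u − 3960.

u^2 + u + 33

By polynomial division,
  4u^5 − 16u^4 − 40u^3 − 140u^2 − 4344u + 22176 = (−(4/3)u + 20/3)(−3u^4 − 3u^3 − 219u^2 − 120u − 3960) + (−312u^3 + 1160u^2 − 8824u + 48576)
  −3u^4 − 3u^3 − 219u^2 − 120u − 3960 = ((1/104)u + 23/507)(−312u^3 + 1160u^2 − 8824u + 48576) + (−(94696/507)u^2 − (94696/507)u − 1041656/169)
  −312u^3 + 1160u^2 − 8824u + 48576 = ((19773/11837)u − 93288/11837)(−(94696/507)u^2 − (94696/507)u − 1041656/169) + (0)
Last nonzero remainder: −(94696/507)u^2 − (94696/507)u − 1041656/169. Dividing through by −94696/507 gives the monic gcd u^2 + u + 33.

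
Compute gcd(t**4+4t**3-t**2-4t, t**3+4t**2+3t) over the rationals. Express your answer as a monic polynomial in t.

By polynomial division,
  t**4+4t**3-t**2-4t = (t)(t**3+4t**2+3t) + (-4t**2-4t)
  t**3+4t**2+3t = (-(1/4)t-3/4)(-4t**2-4t) + (0)
Last nonzero remainder: -4t**2-4t. Dividing through by -4 gives the monic gcd t**2+t.

t**2+t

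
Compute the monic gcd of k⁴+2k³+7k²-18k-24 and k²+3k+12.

k²+3k+12

Euclidean algorithm in ℚ[k]:
  k⁴+2k³+7k²-18k-24 = (k²-k-2)(k²+3k+12) + (0)
The last nonzero remainder k²+3k+12 is already monic.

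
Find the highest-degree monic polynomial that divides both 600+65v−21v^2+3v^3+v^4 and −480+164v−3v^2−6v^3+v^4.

Euclidean algorithm in ℚ[v]:
  v^4+3v^3−21v^2+65v+600 = (v^4−6v^3−3v^2+164v−480) + (9v^3−18v^2−99v+1080)
  v^4−6v^3−3v^2+164v−480 = ((1/9)v−4/9)(9v^3−18v^2−99v+1080) + (0)
Last nonzero remainder: 9v^3−18v^2−99v+1080. Dividing through by 9 gives the monic gcd v^3−2v^2−11v+120.

120−11v−2v^2+v^3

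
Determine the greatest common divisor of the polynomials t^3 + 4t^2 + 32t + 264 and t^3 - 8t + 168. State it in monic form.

t + 6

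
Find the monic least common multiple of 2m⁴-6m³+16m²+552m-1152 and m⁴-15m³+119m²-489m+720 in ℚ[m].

Euclidean algorithm in ℚ[m]:
  2m⁴-6m³+16m²+552m-1152 = (2)(m⁴-15m³+119m²-489m+720) + (24m³-222m²+1530m-2592)
  m⁴-15m³+119m²-489m+720 = ((1/24)m-23/96)(24m³-222m²+1530m-2592) + ((33/16)m²-(231/16)m+99)
  24m³-222m²+1530m-2592 = ((128/11)m-288/11)((33/16)m²-(231/16)m+99) + (0)
Last nonzero remainder: (33/16)m²-(231/16)m+99. Dividing through by 33/16 gives the monic gcd m²-7m+48.
Then lcm(f, g) = f·g / gcd(f, g); expanding and making the result monic gives the answer.

m⁶-11m⁵+47m⁴+167m³-2664m²+8748m-8640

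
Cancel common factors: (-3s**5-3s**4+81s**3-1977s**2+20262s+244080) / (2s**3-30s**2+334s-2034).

(-3s**3-21s**2+294s+2160)/(2s-18)

Euclidean algorithm in ℚ[s]:
  -3s**5-3s**4+81s**3-1977s**2+20262s+244080 = (-(3/2)s**2-24s-69)(2s**3-30s**2+334s-2034) + (918s**2-5508s+103734)
  2s**3-30s**2+334s-2034 = ((1/459)s-1/51)(918s**2-5508s+103734) + (0)
Last nonzero remainder: 918s**2-5508s+103734. Dividing through by 918 gives the monic gcd s**2-6s+113.
Cancel s**2-6s+113 from numerator and denominator to get the reduced form.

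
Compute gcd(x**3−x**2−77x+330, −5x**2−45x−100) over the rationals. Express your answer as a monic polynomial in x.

By polynomial division,
  x**3−x**2−77x+330 = (−(1/5)x+2)(−5x**2−45x−100) + (−7x+530)
  −5x**2−45x−100 = ((5/7)x+2965/49)(−7x+530) + (−1576350/49)
  −7x+530 = ((343/1576350)x−2597/157635)(−1576350/49) + (0)
The last nonzero remainder is the constant −1576350/49, so the polynomials are coprime and gcd = 1.

1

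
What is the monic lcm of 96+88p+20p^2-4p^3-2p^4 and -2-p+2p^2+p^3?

48+44p-38p^2-46p^3-11p^4+2p^5+p^6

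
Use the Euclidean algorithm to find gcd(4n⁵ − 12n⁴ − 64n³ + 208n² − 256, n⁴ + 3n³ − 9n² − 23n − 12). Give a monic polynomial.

By polynomial division,
  4n⁵ − 12n⁴ − 64n³ + 208n² − 256 = (4n − 24)(n⁴ + 3n³ − 9n² − 23n − 12) + (44n³ + 84n² − 504n − 544)
  n⁴ + 3n³ − 9n² − 23n − 12 = ((1/44)n + 3/121)(44n³ + 84n² − 504n − 544) + ((45/121)n² + (225/121)n + 180/121)
  44n³ + 84n² − 504n − 544 = ((5324/45)n − 16456/45)((45/121)n² + (225/121)n + 180/121) + (0)
Last nonzero remainder: (45/121)n² + (225/121)n + 180/121. Dividing through by 45/121 gives the monic gcd n² + 5n + 4.

n² + 5n + 4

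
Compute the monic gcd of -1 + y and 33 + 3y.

1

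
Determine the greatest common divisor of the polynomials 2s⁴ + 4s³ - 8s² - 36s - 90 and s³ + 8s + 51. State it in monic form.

Apply the Euclidean algorithm:
  2s⁴ + 4s³ - 8s² - 36s - 90 = (2s + 4)(s³ + 8s + 51) + (-24s² - 170s - 294)
  s³ + 8s + 51 = (-(1/24)s + 85/288)(-24s² - 170s - 294) + ((6613/144)s + 6613/48)
  -24s² - 170s - 294 = (-(3456/6613)s - 14112/6613)((6613/144)s + 6613/48) + (0)
Last nonzero remainder: (6613/144)s + 6613/48. Dividing through by 6613/144 gives the monic gcd s + 3.

s + 3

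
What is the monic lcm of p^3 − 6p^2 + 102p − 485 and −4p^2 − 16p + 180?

Euclidean algorithm in ℚ[p]:
  p^3 − 6p^2 + 102p − 485 = (−(1/4)p + 5/2)(−4p^2 − 16p + 180) + (187p − 935)
  −4p^2 − 16p + 180 = (−(4/187)p − 36/187)(187p − 935) + (0)
Last nonzero remainder: 187p − 935. Dividing through by 187 gives the monic gcd p − 5.
Then lcm(f, g) = f·g / gcd(f, g); expanding and making the result monic gives the answer.

p^4 + 3p^3 + 48p^2 + 433p − 4365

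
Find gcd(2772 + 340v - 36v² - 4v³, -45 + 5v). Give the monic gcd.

-9 + v

Repeated division with remainder:
  -4v³ - 36v² + 340v + 2772 = (-(4/5)v² - (72/5)v - 308/5)(5v - 45) + (0)
Last nonzero remainder: 5v - 45. Dividing through by 5 gives the monic gcd v - 9.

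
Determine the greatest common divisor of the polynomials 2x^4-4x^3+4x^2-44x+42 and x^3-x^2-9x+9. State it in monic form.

Repeated division with remainder:
  2x^4-4x^3+4x^2-44x+42 = (2x-2)(x^3-x^2-9x+9) + (20x^2-80x+60)
  x^3-x^2-9x+9 = ((1/20)x+3/20)(20x^2-80x+60) + (0)
Last nonzero remainder: 20x^2-80x+60. Dividing through by 20 gives the monic gcd x^2-4x+3.

x^2-4x+3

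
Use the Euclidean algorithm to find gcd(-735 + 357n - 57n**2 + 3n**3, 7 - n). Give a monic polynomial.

-7 + n

Euclidean algorithm in ℚ[n]:
  3n**3 - 57n**2 + 357n - 735 = (-3n**2 + 36n - 105)(-n + 7) + (0)
Last nonzero remainder: -n + 7. Dividing through by -1 gives the monic gcd n - 7.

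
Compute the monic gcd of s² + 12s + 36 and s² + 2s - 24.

Euclidean algorithm in ℚ[s]:
  s² + 12s + 36 = (s² + 2s - 24) + (10s + 60)
  s² + 2s - 24 = ((1/10)s - 2/5)(10s + 60) + (0)
Last nonzero remainder: 10s + 60. Dividing through by 10 gives the monic gcd s + 6.

s + 6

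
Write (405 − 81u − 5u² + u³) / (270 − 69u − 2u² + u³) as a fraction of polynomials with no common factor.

(−9 + u)/(−6 + u)

Repeated division with remainder:
  u³ − 5u² − 81u + 405 = (u³ − 2u² − 69u + 270) + (−3u² − 12u + 135)
  u³ − 2u² − 69u + 270 = (−(1/3)u + 2)(−3u² − 12u + 135) + (0)
Last nonzero remainder: −3u² − 12u + 135. Dividing through by −3 gives the monic gcd u² + 4u − 45.
Cancel u² + 4u − 45 from numerator and denominator to get the reduced form.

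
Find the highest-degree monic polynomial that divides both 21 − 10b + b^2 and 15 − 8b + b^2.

By polynomial division,
  b^2 − 10b + 21 = (b^2 − 8b + 15) + (−2b + 6)
  b^2 − 8b + 15 = (−(1/2)b + 5/2)(−2b + 6) + (0)
Last nonzero remainder: −2b + 6. Dividing through by −2 gives the monic gcd b − 3.

−3 + b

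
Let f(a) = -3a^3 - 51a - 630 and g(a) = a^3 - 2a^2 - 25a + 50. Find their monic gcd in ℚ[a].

Apply the Euclidean algorithm:
  -3a^3 - 51a - 630 = (-3)(a^3 - 2a^2 - 25a + 50) + (-6a^2 - 126a - 480)
  a^3 - 2a^2 - 25a + 50 = (-(1/6)a + 23/6)(-6a^2 - 126a - 480) + (378a + 1890)
  -6a^2 - 126a - 480 = (-(1/63)a - 16/63)(378a + 1890) + (0)
Last nonzero remainder: 378a + 1890. Dividing through by 378 gives the monic gcd a + 5.

a + 5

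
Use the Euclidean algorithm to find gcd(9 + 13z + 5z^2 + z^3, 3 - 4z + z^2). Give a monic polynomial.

1

Apply the Euclidean algorithm:
  z^3 + 5z^2 + 13z + 9 = (z + 9)(z^2 - 4z + 3) + (46z - 18)
  z^2 - 4z + 3 = ((1/46)z - 83/1058)(46z - 18) + (840/529)
  46z - 18 = ((12167/420)z - 1587/140)(840/529) + (0)
The last nonzero remainder is the constant 840/529, so the polynomials are coprime and gcd = 1.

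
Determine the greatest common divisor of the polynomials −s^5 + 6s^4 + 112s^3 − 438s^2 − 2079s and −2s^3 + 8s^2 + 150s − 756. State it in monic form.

Repeated division with remainder:
  −s^5 + 6s^4 + 112s^3 − 438s^2 − 2079s = ((1/2)s^2 − s − 45/2)(−2s^3 + 8s^2 + 150s − 756) + (270s^2 + 540s − 17010)
  −2s^3 + 8s^2 + 150s − 756 = (−(1/135)s + 2/45)(270s^2 + 540s − 17010) + (0)
Last nonzero remainder: 270s^2 + 540s − 17010. Dividing through by 270 gives the monic gcd s^2 + 2s − 63.

s^2 + 2s − 63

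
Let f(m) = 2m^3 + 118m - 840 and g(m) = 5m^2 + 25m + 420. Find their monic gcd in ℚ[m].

m^2 + 5m + 84

By polynomial division,
  2m^3 + 118m - 840 = ((2/5)m - 2)(5m^2 + 25m + 420) + (0)
Last nonzero remainder: 5m^2 + 25m + 420. Dividing through by 5 gives the monic gcd m^2 + 5m + 84.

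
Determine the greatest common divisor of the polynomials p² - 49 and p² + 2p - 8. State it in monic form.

1

By polynomial division,
  p² - 49 = (p² + 2p - 8) + (-2p - 41)
  p² + 2p - 8 = (-(1/2)p + 37/4)(-2p - 41) + (1485/4)
  -2p - 41 = (-(8/1485)p - 164/1485)(1485/4) + (0)
The last nonzero remainder is the constant 1485/4, so the polynomials are coprime and gcd = 1.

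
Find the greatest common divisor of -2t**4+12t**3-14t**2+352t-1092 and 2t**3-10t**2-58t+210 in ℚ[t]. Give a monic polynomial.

By polynomial division,
  -2t**4+12t**3-14t**2+352t-1092 = (-t+1)(2t**3-10t**2-58t+210) + (-62t**2+620t-1302)
  2t**3-10t**2-58t+210 = (-(1/31)t-5/31)(-62t**2+620t-1302) + (0)
Last nonzero remainder: -62t**2+620t-1302. Dividing through by -62 gives the monic gcd t**2-10t+21.

t**2-10t+21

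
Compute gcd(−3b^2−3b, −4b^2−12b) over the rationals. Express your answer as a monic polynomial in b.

Apply the Euclidean algorithm:
  −3b^2−3b = (3/4)(−4b^2−12b) + (6b)
  −4b^2−12b = (−(2/3)b−2)(6b) + (0)
Last nonzero remainder: 6b. Dividing through by 6 gives the monic gcd b.

b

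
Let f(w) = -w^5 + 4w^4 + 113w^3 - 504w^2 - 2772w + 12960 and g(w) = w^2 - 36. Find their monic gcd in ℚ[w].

Euclidean algorithm in ℚ[w]:
  -w^5 + 4w^4 + 113w^3 - 504w^2 - 2772w + 12960 = (-w^3 + 4w^2 + 77w - 360)(w^2 - 36) + (0)
The last nonzero remainder w^2 - 36 is already monic.

w^2 - 36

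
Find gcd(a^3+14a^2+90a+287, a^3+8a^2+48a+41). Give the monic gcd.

a^2+7a+41

Euclidean algorithm in ℚ[a]:
  a^3+14a^2+90a+287 = (a^3+8a^2+48a+41) + (6a^2+42a+246)
  a^3+8a^2+48a+41 = ((1/6)a+1/6)(6a^2+42a+246) + (0)
Last nonzero remainder: 6a^2+42a+246. Dividing through by 6 gives the monic gcd a^2+7a+41.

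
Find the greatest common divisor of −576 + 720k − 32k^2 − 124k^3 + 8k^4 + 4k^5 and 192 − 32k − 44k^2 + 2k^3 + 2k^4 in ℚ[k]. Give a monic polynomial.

Euclidean algorithm in ℚ[k]:
  4k^5 + 8k^4 − 124k^3 − 32k^2 + 720k − 576 = (2k + 2)(2k^4 + 2k^3 − 44k^2 − 32k + 192) + (−40k^3 + 120k^2 + 400k − 960)
  2k^4 + 2k^3 − 44k^2 − 32k + 192 = (−(1/20)k − 1/5)(−40k^3 + 120k^2 + 400k − 960) + (0)
Last nonzero remainder: −40k^3 + 120k^2 + 400k − 960. Dividing through by −40 gives the monic gcd k^3 − 3k^2 − 10k + 24.

24 − 10k − 3k^2 + k^3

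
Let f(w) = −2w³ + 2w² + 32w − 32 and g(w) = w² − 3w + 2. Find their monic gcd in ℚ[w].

Repeated division with remainder:
  −2w³ + 2w² + 32w − 32 = (−2w − 4)(w² − 3w + 2) + (24w − 24)
  w² − 3w + 2 = ((1/24)w − 1/12)(24w − 24) + (0)
Last nonzero remainder: 24w − 24. Dividing through by 24 gives the monic gcd w − 1.

w − 1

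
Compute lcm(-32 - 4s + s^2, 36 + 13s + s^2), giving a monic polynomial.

-288 - 68s + 5s^2 + s^3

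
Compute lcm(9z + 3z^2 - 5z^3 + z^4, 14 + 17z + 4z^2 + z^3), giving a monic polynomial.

Apply the Euclidean algorithm:
  z^4 - 5z^3 + 3z^2 + 9z = (z - 9)(z^3 + 4z^2 + 17z + 14) + (22z^2 + 148z + 126)
  z^3 + 4z^2 + 17z + 14 = ((1/22)z - 15/121)(22z^2 + 148z + 126) + ((3584/121)z + 3584/121)
  22z^2 + 148z + 126 = ((1331/1792)z + 1089/256)((3584/121)z + 3584/121) + (0)
Last nonzero remainder: (3584/121)z + 3584/121. Dividing through by 3584/121 gives the monic gcd z + 1.
Then lcm(f, g) = f·g / gcd(f, g); expanding and making the result monic gives the answer.

126z + 69z^2 - 52z^3 + 2z^4 - 2z^5 + z^6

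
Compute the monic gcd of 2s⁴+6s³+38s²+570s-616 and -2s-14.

s+7

Apply the Euclidean algorithm:
  2s⁴+6s³+38s²+570s-616 = (-s³+4s²-47s+44)(-2s-14) + (0)
Last nonzero remainder: -2s-14. Dividing through by -2 gives the monic gcd s+7.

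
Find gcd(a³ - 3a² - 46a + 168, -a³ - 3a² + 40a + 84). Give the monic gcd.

a² + a - 42

Repeated division with remainder:
  a³ - 3a² - 46a + 168 = (-1)(-a³ - 3a² + 40a + 84) + (-6a² - 6a + 252)
  -a³ - 3a² + 40a + 84 = ((1/6)a + 1/3)(-6a² - 6a + 252) + (0)
Last nonzero remainder: -6a² - 6a + 252. Dividing through by -6 gives the monic gcd a² + a - 42.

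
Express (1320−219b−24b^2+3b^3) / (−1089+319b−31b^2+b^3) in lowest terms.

(−120+9b+3b^2)/(99−20b+b^2)

Apply the Euclidean algorithm:
  3b^3−24b^2−219b+1320 = (3)(b^3−31b^2+319b−1089) + (69b^2−1176b+4587)
  b^3−31b^2+319b−1089 = ((1/69)b−107/529)(69b^2−1176b+4587) + ((7752/529)b−85272/529)
  69b^2−1176b+4587 = ((12167/2584)b−73531/2584)((7752/529)b−85272/529) + (0)
Last nonzero remainder: (7752/529)b−85272/529. Dividing through by 7752/529 gives the monic gcd b−11.
Cancel b−11 from numerator and denominator to get the reduced form.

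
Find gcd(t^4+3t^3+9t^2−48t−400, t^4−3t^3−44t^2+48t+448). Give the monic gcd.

t^2−16

Euclidean algorithm in ℚ[t]:
  t^4+3t^3+9t^2−48t−400 = (t^4−3t^3−44t^2+48t+448) + (6t^3+53t^2−96t−848)
  t^4−3t^3−44t^2+48t+448 = ((1/6)t−71/36)(6t^3+53t^2−96t−848) + ((2755/36)t^2−11020/9)
  6t^3+53t^2−96t−848 = ((216/2755)t+1908/2755)((2755/36)t^2−11020/9) + (0)
Last nonzero remainder: (2755/36)t^2−11020/9. Dividing through by 2755/36 gives the monic gcd t^2−16.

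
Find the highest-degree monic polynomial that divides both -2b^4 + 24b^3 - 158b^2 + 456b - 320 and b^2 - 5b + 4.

b^2 - 5b + 4

Apply the Euclidean algorithm:
  -2b^4 + 24b^3 - 158b^2 + 456b - 320 = (-2b^2 + 14b - 80)(b^2 - 5b + 4) + (0)
The last nonzero remainder b^2 - 5b + 4 is already monic.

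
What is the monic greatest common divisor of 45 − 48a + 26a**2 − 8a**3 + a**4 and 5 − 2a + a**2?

Euclidean algorithm in ℚ[a]:
  a**4 − 8a**3 + 26a**2 − 48a + 45 = (a**2 − 6a + 9)(a**2 − 2a + 5) + (0)
The last nonzero remainder a**2 − 2a + 5 is already monic.

5 − 2a + a**2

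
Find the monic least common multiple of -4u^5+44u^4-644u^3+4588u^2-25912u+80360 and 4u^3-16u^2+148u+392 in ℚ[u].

Repeated division with remainder:
  -4u^5+44u^4-644u^3+4588u^2-25912u+80360 = (-u^2+7u-96)(4u^3-16u^2+148u+392) + (2408u^2-14448u+117992)
  4u^3-16u^2+148u+392 = ((1/602)u+1/301)(2408u^2-14448u+117992) + (0)
Last nonzero remainder: 2408u^2-14448u+117992. Dividing through by 2408 gives the monic gcd u^2-6u+49.
Then lcm(f, g) = f·g / gcd(f, g); expanding and making the result monic gives the answer.

u^6-9u^5+139u^4-825u^3+4184u^2-7134u-40180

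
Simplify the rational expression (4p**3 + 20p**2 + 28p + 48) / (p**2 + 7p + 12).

(4p**2 + 4p + 12)/(p + 3)

Apply the Euclidean algorithm:
  4p**3 + 20p**2 + 28p + 48 = (4p - 8)(p**2 + 7p + 12) + (36p + 144)
  p**2 + 7p + 12 = ((1/36)p + 1/12)(36p + 144) + (0)
Last nonzero remainder: 36p + 144. Dividing through by 36 gives the monic gcd p + 4.
Cancel p + 4 from numerator and denominator to get the reduced form.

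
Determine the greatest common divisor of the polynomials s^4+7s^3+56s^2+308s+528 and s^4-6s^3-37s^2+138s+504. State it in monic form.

s^2+7s+12

Repeated division with remainder:
  s^4+7s^3+56s^2+308s+528 = (s^4-6s^3-37s^2+138s+504) + (13s^3+93s^2+170s+24)
  s^4-6s^3-37s^2+138s+504 = ((1/13)s-171/169)(13s^3+93s^2+170s+24) + ((7440/169)s^2+(52080/169)s+89280/169)
  13s^3+93s^2+170s+24 = ((2197/7440)s+169/3720)((7440/169)s^2+(52080/169)s+89280/169) + (0)
Last nonzero remainder: (7440/169)s^2+(52080/169)s+89280/169. Dividing through by 7440/169 gives the monic gcd s^2+7s+12.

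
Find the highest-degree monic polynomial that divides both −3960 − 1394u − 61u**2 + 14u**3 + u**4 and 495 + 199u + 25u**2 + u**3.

Apply the Euclidean algorithm:
  u**4 + 14u**3 − 61u**2 − 1394u − 3960 = (u − 11)(u**3 + 25u**2 + 199u + 495) + (15u**2 + 300u + 1485)
  u**3 + 25u**2 + 199u + 495 = ((1/15)u + 1/3)(15u**2 + 300u + 1485) + (0)
Last nonzero remainder: 15u**2 + 300u + 1485. Dividing through by 15 gives the monic gcd u**2 + 20u + 99.

99 + 20u + u**2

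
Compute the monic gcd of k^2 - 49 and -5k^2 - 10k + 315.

Euclidean algorithm in ℚ[k]:
  k^2 - 49 = (-1/5)(-5k^2 - 10k + 315) + (-2k + 14)
  -5k^2 - 10k + 315 = ((5/2)k + 45/2)(-2k + 14) + (0)
Last nonzero remainder: -2k + 14. Dividing through by -2 gives the monic gcd k - 7.

k - 7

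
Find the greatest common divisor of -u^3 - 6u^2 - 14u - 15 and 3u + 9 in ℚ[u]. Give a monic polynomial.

u + 3

Repeated division with remainder:
  -u^3 - 6u^2 - 14u - 15 = (-(1/3)u^2 - u - 5/3)(3u + 9) + (0)
Last nonzero remainder: 3u + 9. Dividing through by 3 gives the monic gcd u + 3.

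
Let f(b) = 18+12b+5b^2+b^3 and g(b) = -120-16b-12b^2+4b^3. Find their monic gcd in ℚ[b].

6+2b+b^2

Repeated division with remainder:
  b^3+5b^2+12b+18 = (1/4)(4b^3-12b^2-16b-120) + (8b^2+16b+48)
  4b^3-12b^2-16b-120 = ((1/2)b-5/2)(8b^2+16b+48) + (0)
Last nonzero remainder: 8b^2+16b+48. Dividing through by 8 gives the monic gcd b^2+2b+6.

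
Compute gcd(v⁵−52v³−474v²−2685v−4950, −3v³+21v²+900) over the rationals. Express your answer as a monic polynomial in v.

By polynomial division,
  v⁵−52v³−474v²−2685v−4950 = (−(1/3)v²−(7/3)v+1)(−3v³+21v²+900) + (−195v²−585v−5850)
  −3v³+21v²+900 = ((1/65)v−2/13)(−195v²−585v−5850) + (0)
Last nonzero remainder: −195v²−585v−5850. Dividing through by −195 gives the monic gcd v²+3v+30.

v²+3v+30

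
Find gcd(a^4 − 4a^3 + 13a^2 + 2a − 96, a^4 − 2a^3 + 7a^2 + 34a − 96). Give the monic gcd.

a^2 − 3a + 16

By polynomial division,
  a^4 − 4a^3 + 13a^2 + 2a − 96 = (a^4 − 2a^3 + 7a^2 + 34a − 96) + (−2a^3 + 6a^2 − 32a)
  a^4 − 2a^3 + 7a^2 + 34a − 96 = (−(1/2)a − 1/2)(−2a^3 + 6a^2 − 32a) + (−6a^2 + 18a − 96)
  −2a^3 + 6a^2 − 32a = ((1/3)a)(−6a^2 + 18a − 96) + (0)
Last nonzero remainder: −6a^2 + 18a − 96. Dividing through by −6 gives the monic gcd a^2 − 3a + 16.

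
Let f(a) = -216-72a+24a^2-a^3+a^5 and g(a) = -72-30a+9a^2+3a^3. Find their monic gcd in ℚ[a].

-6-a+a^2

By polynomial division,
  a^5-a^3+24a^2-72a-216 = ((1/3)a^2-a+6)(3a^3+9a^2-30a-72) + (-36a^2+36a+216)
  3a^3+9a^2-30a-72 = (-(1/12)a-1/3)(-36a^2+36a+216) + (0)
Last nonzero remainder: -36a^2+36a+216. Dividing through by -36 gives the monic gcd a^2-a-6.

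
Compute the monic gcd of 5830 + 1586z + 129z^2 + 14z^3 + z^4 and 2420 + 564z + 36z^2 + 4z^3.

Apply the Euclidean algorithm:
  z^4 + 14z^3 + 129z^2 + 1586z + 5830 = ((1/4)z + 5/4)(4z^3 + 36z^2 + 564z + 2420) + (-57z^2 + 276z + 2805)
  4z^3 + 36z^2 + 564z + 2420 = (-(4/57)z - 1052/1083)(-57z^2 + 276z + 2805) + ((371448/361)z + 1857240/361)
  -57z^2 + 276z + 2805 = (-(6859/123816)z + 6137/11256)((371448/361)z + 1857240/361) + (0)
Last nonzero remainder: (371448/361)z + 1857240/361. Dividing through by 371448/361 gives the monic gcd z + 5.

5 + z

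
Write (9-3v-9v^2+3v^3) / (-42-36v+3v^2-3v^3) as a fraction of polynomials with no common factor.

Repeated division with remainder:
  3v^3-9v^2-3v+9 = (-1)(-3v^3+3v^2-36v-42) + (-6v^2-39v-33)
  -3v^3+3v^2-36v-42 = ((1/2)v-15/4)(-6v^2-39v-33) + (-(663/4)v-663/4)
  -6v^2-39v-33 = ((8/221)v+44/221)(-(663/4)v-663/4) + (0)
Last nonzero remainder: -(663/4)v-663/4. Dividing through by -663/4 gives the monic gcd v+1.
Cancel v+1 from numerator and denominator to get the reduced form.

(-3+4v-v^2)/(14-2v+v^2)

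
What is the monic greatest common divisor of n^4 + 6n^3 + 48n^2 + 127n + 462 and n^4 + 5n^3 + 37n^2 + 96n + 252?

By polynomial division,
  n^4 + 6n^3 + 48n^2 + 127n + 462 = (n^4 + 5n^3 + 37n^2 + 96n + 252) + (n^3 + 11n^2 + 31n + 210)
  n^4 + 5n^3 + 37n^2 + 96n + 252 = (n − 6)(n^3 + 11n^2 + 31n + 210) + (72n^2 + 72n + 1512)
  n^3 + 11n^2 + 31n + 210 = ((1/72)n + 5/36)(72n^2 + 72n + 1512) + (0)
Last nonzero remainder: 72n^2 + 72n + 1512. Dividing through by 72 gives the monic gcd n^2 + n + 21.

n^2 + n + 21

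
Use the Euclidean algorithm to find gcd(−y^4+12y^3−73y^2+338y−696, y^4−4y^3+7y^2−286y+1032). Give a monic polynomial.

y^2−10y+24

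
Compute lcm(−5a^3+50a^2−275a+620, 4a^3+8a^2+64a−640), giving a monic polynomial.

a^5−4a^4+35a^3−194a^2+1456a−4960

By polynomial division,
  −5a^3+50a^2−275a+620 = (−5/4)(4a^3+8a^2+64a−640) + (60a^2−195a−180)
  4a^3+8a^2+64a−640 = ((1/15)a+7/20)(60a^2−195a−180) + ((577/4)a−577)
  60a^2−195a−180 = ((240/577)a+180/577)((577/4)a−577) + (0)
Last nonzero remainder: (577/4)a−577. Dividing through by 577/4 gives the monic gcd a−4.
Then lcm(f, g) = f·g / gcd(f, g); expanding and making the result monic gives the answer.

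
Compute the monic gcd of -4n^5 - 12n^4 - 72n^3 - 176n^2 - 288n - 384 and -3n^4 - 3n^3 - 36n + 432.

Repeated division with remainder:
  -4n^5 - 12n^4 - 72n^3 - 176n^2 - 288n - 384 = ((4/3)n + 8/3)(-3n^4 - 3n^3 - 36n + 432) + (-64n^3 - 128n^2 - 768n - 1536)
  -3n^4 - 3n^3 - 36n + 432 = ((3/64)n - 3/64)(-64n^3 - 128n^2 - 768n - 1536) + (30n^2 + 360)
  -64n^3 - 128n^2 - 768n - 1536 = (-(32/15)n - 64/15)(30n^2 + 360) + (0)
Last nonzero remainder: 30n^2 + 360. Dividing through by 30 gives the monic gcd n^2 + 12.

n^2 + 12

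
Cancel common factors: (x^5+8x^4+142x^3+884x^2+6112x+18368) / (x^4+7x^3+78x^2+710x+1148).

(x^3+10x^2+80x+224)/(x^2+9x+14)

Repeated division with remainder:
  x^5+8x^4+142x^3+884x^2+6112x+18368 = (x+1)(x^4+7x^3+78x^2+710x+1148) + (57x^3+96x^2+4254x+17220)
  x^4+7x^3+78x^2+710x+1148 = ((1/57)x+101/1083)(57x^3+96x^2+4254x+17220) + (-(2016/361)x^2+(4032/361)x-165312/361)
  57x^3+96x^2+4254x+17220 = (-(6859/672)x-1805/48)(-(2016/361)x^2+(4032/361)x-165312/361) + (0)
Last nonzero remainder: -(2016/361)x^2+(4032/361)x-165312/361. Dividing through by -2016/361 gives the monic gcd x^2-2x+82.
Cancel x^2-2x+82 from numerator and denominator to get the reduced form.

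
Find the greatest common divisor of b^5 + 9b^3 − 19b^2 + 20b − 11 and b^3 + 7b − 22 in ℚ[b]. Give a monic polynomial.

By polynomial division,
  b^5 + 9b^3 − 19b^2 + 20b − 11 = (b^2 + 2)(b^3 + 7b − 22) + (3b^2 + 6b + 33)
  b^3 + 7b − 22 = ((1/3)b − 2/3)(3b^2 + 6b + 33) + (0)
Last nonzero remainder: 3b^2 + 6b + 33. Dividing through by 3 gives the monic gcd b^2 + 2b + 11.

b^2 + 2b + 11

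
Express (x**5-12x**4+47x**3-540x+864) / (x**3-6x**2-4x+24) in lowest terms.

Repeated division with remainder:
  x**5-12x**4+47x**3-540x+864 = (x**2-6x+15)(x**3-6x**2-4x+24) + (42x**2-336x+504)
  x**3-6x**2-4x+24 = ((1/42)x+1/21)(42x**2-336x+504) + (0)
Last nonzero remainder: 42x**2-336x+504. Dividing through by 42 gives the monic gcd x**2-8x+12.
Cancel x**2-8x+12 from numerator and denominator to get the reduced form.

(x**3-4x**2+3x+72)/(x+2)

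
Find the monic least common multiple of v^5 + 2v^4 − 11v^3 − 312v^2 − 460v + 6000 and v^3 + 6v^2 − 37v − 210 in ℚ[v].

v^6 + 9v^5 + 3v^4 − 389v^3 − 2644v^2 + 2780v + 42000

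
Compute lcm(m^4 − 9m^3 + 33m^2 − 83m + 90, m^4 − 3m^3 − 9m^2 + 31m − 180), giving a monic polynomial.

Euclidean algorithm in ℚ[m]:
  m^4 − 9m^3 + 33m^2 − 83m + 90 = (m^4 − 3m^3 − 9m^2 + 31m − 180) + (−6m^3 + 42m^2 − 114m + 270)
  m^4 − 3m^3 − 9m^2 + 31m − 180 = (−(1/6)m − 2/3)(−6m^3 + 42m^2 − 114m + 270) + (0)
Last nonzero remainder: −6m^3 + 42m^2 − 114m + 270. Dividing through by −6 gives the monic gcd m^3 − 7m^2 + 19m − 45.
Then lcm(f, g) = f·g / gcd(f, g); expanding and making the result monic gives the answer.

m^5 − 5m^4 − 3m^3 + 49m^2 − 242m + 360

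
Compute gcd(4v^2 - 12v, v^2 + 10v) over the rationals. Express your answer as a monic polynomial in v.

By polynomial division,
  4v^2 - 12v = (4)(v^2 + 10v) + (-52v)
  v^2 + 10v = (-(1/52)v - 5/26)(-52v) + (0)
Last nonzero remainder: -52v. Dividing through by -52 gives the monic gcd v.

v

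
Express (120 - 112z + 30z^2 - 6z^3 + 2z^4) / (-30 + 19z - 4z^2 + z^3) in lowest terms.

(-60 + 26z - 2z^2 + 2z^3)/(15 - 2z + z^2)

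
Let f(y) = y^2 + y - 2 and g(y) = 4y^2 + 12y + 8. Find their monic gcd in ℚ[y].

y + 2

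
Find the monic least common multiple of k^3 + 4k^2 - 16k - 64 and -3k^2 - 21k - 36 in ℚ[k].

k^4 + 7k^3 - 4k^2 - 112k - 192

Repeated division with remainder:
  k^3 + 4k^2 - 16k - 64 = (-(1/3)k + 1)(-3k^2 - 21k - 36) + (-7k - 28)
  -3k^2 - 21k - 36 = ((3/7)k + 9/7)(-7k - 28) + (0)
Last nonzero remainder: -7k - 28. Dividing through by -7 gives the monic gcd k + 4.
Then lcm(f, g) = f·g / gcd(f, g); expanding and making the result monic gives the answer.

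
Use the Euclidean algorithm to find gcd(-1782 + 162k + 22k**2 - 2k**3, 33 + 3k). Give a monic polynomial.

1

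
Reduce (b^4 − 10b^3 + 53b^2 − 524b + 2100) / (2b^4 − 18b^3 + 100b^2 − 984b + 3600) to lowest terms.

Euclidean algorithm in ℚ[b]:
  b^4 − 10b^3 + 53b^2 − 524b + 2100 = (1/2)(2b^4 − 18b^3 + 100b^2 − 984b + 3600) + (−b^3 + 3b^2 − 32b + 300)
  2b^4 − 18b^3 + 100b^2 − 984b + 3600 = (−2b + 12)(−b^3 + 3b^2 − 32b + 300) + (0)
Last nonzero remainder: −b^3 + 3b^2 − 32b + 300. Dividing through by −1 gives the monic gcd b^3 − 3b^2 + 32b − 300.
Cancel b^3 − 3b^2 + 32b − 300 from numerator and denominator to get the reduced form.

(b − 7)/(2b − 12)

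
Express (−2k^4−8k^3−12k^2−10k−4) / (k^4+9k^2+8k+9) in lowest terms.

Apply the Euclidean algorithm:
  −2k^4−8k^3−12k^2−10k−4 = (−2)(k^4+9k^2+8k+9) + (−8k^3+6k^2+6k+14)
  k^4+9k^2+8k+9 = (−(1/8)k−3/32)(−8k^3+6k^2+6k+14) + ((165/16)k^2+(165/16)k+165/16)
  −8k^3+6k^2+6k+14 = (−(128/165)k+224/165)((165/16)k^2+(165/16)k+165/16) + (0)
Last nonzero remainder: (165/16)k^2+(165/16)k+165/16. Dividing through by 165/16 gives the monic gcd k^2+k+1.
Cancel k^2+k+1 from numerator and denominator to get the reduced form.

(−2k^2−6k−4)/(k^2−k+9)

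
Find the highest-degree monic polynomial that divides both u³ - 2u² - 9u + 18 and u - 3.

Euclidean algorithm in ℚ[u]:
  u³ - 2u² - 9u + 18 = (u² + u - 6)(u - 3) + (0)
The last nonzero remainder u - 3 is already monic.

u - 3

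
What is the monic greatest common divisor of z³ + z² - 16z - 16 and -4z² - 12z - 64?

1

Repeated division with remainder:
  z³ + z² - 16z - 16 = (-(1/4)z + 1/2)(-4z² - 12z - 64) + (-26z + 16)
  -4z² - 12z - 64 = ((2/13)z + 94/169)(-26z + 16) + (-12320/169)
  -26z + 16 = ((2197/6160)z - 169/770)(-12320/169) + (0)
The last nonzero remainder is the constant -12320/169, so the polynomials are coprime and gcd = 1.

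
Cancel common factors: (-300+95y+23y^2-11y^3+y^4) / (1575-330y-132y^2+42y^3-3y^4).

(4-y)/(-21+3y)

Repeated division with remainder:
  y^4-11y^3+23y^2+95y-300 = (-1/3)(-3y^4+42y^3-132y^2-330y+1575) + (3y^3-21y^2-15y+225)
  -3y^4+42y^3-132y^2-330y+1575 = (-y+7)(3y^3-21y^2-15y+225) + (0)
Last nonzero remainder: 3y^3-21y^2-15y+225. Dividing through by 3 gives the monic gcd y^3-7y^2-5y+75.
Cancel y^3-7y^2-5y+75 from numerator and denominator to get the reduced form.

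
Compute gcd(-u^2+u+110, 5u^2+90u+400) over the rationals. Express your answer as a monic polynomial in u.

u+10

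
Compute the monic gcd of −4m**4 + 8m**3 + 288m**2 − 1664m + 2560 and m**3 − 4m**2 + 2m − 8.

m − 4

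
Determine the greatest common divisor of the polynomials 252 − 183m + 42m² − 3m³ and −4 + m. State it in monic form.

−4 + m

Repeated division with remainder:
  −3m³ + 42m² − 183m + 252 = (−3m² + 30m − 63)(m − 4) + (0)
The last nonzero remainder m − 4 is already monic.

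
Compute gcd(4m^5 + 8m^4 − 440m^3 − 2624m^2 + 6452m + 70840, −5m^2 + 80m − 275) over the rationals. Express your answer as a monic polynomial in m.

Euclidean algorithm in ℚ[m]:
  4m^5 + 8m^4 − 440m^3 − 2624m^2 + 6452m + 70840 = (−(4/5)m^3 − (72/5)m^2 − (492/5)m − 1288/5)(−5m^2 + 80m − 275) + (0)
Last nonzero remainder: −5m^2 + 80m − 275. Dividing through by −5 gives the monic gcd m^2 − 16m + 55.

m^2 − 16m + 55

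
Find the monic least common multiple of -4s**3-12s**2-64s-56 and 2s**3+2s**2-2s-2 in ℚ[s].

s**5+3s**4+15s**3+11s**2-16s-14

Apply the Euclidean algorithm:
  -4s**3-12s**2-64s-56 = (-2)(2s**3+2s**2-2s-2) + (-8s**2-68s-60)
  2s**3+2s**2-2s-2 = (-(1/4)s+15/8)(-8s**2-68s-60) + ((221/2)s+221/2)
  -8s**2-68s-60 = (-(16/221)s-120/221)((221/2)s+221/2) + (0)
Last nonzero remainder: (221/2)s+221/2. Dividing through by 221/2 gives the monic gcd s+1.
Then lcm(f, g) = f·g / gcd(f, g); expanding and making the result monic gives the answer.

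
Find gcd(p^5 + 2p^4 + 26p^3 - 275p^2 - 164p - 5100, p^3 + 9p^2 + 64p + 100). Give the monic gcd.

Euclidean algorithm in ℚ[p]:
  p^5 + 2p^4 + 26p^3 - 275p^2 - 164p - 5100 = (p^2 - 7p + 25)(p^3 + 9p^2 + 64p + 100) + (-152p^2 - 1064p - 7600)
  p^3 + 9p^2 + 64p + 100 = (-(1/152)p - 1/76)(-152p^2 - 1064p - 7600) + (0)
Last nonzero remainder: -152p^2 - 1064p - 7600. Dividing through by -152 gives the monic gcd p^2 + 7p + 50.

p^2 + 7p + 50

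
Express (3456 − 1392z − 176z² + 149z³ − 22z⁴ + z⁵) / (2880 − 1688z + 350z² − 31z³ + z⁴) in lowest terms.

(−12 − z + z²)/(−10 + z)

Euclidean algorithm in ℚ[z]:
  z⁵ − 22z⁴ + 149z³ − 176z² − 1392z + 3456 = (z + 9)(z⁴ − 31z³ + 350z² − 1688z + 2880) + (78z³ − 1638z² + 10920z − 22464)
  z⁴ − 31z³ + 350z² − 1688z + 2880 = ((1/78)z − 5/39)(78z³ − 1638z² + 10920z − 22464) + (0)
Last nonzero remainder: 78z³ − 1638z² + 10920z − 22464. Dividing through by 78 gives the monic gcd z³ − 21z² + 140z − 288.
Cancel z³ − 21z² + 140z − 288 from numerator and denominator to get the reduced form.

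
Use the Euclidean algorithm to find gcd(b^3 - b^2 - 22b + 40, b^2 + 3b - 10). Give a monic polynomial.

b^2 + 3b - 10

Euclidean algorithm in ℚ[b]:
  b^3 - b^2 - 22b + 40 = (b - 4)(b^2 + 3b - 10) + (0)
The last nonzero remainder b^2 + 3b - 10 is already monic.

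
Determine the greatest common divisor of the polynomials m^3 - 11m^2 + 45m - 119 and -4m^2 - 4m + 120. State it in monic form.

1

Apply the Euclidean algorithm:
  m^3 - 11m^2 + 45m - 119 = (-(1/4)m + 3)(-4m^2 - 4m + 120) + (87m - 479)
  -4m^2 - 4m + 120 = (-(4/87)m - 2264/7569)(87m - 479) + (-176176/7569)
  87m - 479 = (-(658503/176176)m + 3625551/176176)(-176176/7569) + (0)
The last nonzero remainder is the constant -176176/7569, so the polynomials are coprime and gcd = 1.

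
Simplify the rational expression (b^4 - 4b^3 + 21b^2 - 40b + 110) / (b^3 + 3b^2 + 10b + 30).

Repeated division with remainder:
  b^4 - 4b^3 + 21b^2 - 40b + 110 = (b - 7)(b^3 + 3b^2 + 10b + 30) + (32b^2 + 320)
  b^3 + 3b^2 + 10b + 30 = ((1/32)b + 3/32)(32b^2 + 320) + (0)
Last nonzero remainder: 32b^2 + 320. Dividing through by 32 gives the monic gcd b^2 + 10.
Cancel b^2 + 10 from numerator and denominator to get the reduced form.

(b^2 - 4b + 11)/(b + 3)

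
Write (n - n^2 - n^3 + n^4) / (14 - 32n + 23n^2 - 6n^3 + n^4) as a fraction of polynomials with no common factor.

(n + n^2)/(14 - 4n + n^2)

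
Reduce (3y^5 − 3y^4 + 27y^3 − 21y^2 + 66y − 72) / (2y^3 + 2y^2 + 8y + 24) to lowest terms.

By polynomial division,
  3y^5 − 3y^4 + 27y^3 − 21y^2 + 66y − 72 = ((3/2)y^2 − 3y + 21/2)(2y^3 + 2y^2 + 8y + 24) + (−54y^2 + 54y − 324)
  2y^3 + 2y^2 + 8y + 24 = (−(1/27)y − 2/27)(−54y^2 + 54y − 324) + (0)
Last nonzero remainder: −54y^2 + 54y − 324. Dividing through by −54 gives the monic gcd y^2 − y + 6.
Cancel y^2 − y + 6 from numerator and denominator to get the reduced form.

(3y^3 + 9y − 12)/(2y + 4)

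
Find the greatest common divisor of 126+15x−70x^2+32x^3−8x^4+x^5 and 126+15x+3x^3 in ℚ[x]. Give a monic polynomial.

14−3x+x^2

Repeated division with remainder:
  x^5−8x^4+32x^3−70x^2+15x+126 = ((1/3)x^2−(8/3)x+9)(3x^3+15x+126) + (−72x^2+216x−1008)
  3x^3+15x+126 = (−(1/24)x−1/8)(−72x^2+216x−1008) + (0)
Last nonzero remainder: −72x^2+216x−1008. Dividing through by −72 gives the monic gcd x^2−3x+14.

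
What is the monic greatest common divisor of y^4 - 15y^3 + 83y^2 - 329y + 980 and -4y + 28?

y - 7

Euclidean algorithm in ℚ[y]:
  y^4 - 15y^3 + 83y^2 - 329y + 980 = (-(1/4)y^3 + 2y^2 - (27/4)y + 35)(-4y + 28) + (0)
Last nonzero remainder: -4y + 28. Dividing through by -4 gives the monic gcd y - 7.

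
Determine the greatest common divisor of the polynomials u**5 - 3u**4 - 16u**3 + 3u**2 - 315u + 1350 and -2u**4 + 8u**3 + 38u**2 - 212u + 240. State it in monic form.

Apply the Euclidean algorithm:
  u**5 - 3u**4 - 16u**3 + 3u**2 - 315u + 1350 = (-(1/2)u - 1/2)(-2u**4 + 8u**3 + 38u**2 - 212u + 240) + (7u**3 - 84u**2 - 301u + 1470)
  -2u**4 + 8u**3 + 38u**2 - 212u + 240 = (-(2/7)u - 16/7)(7u**3 - 84u**2 - 301u + 1470) + (-240u**2 - 480u + 3600)
  7u**3 - 84u**2 - 301u + 1470 = (-(7/240)u + 49/120)(-240u**2 - 480u + 3600) + (0)
Last nonzero remainder: -240u**2 - 480u + 3600. Dividing through by -240 gives the monic gcd u**2 + 2u - 15.

u**2 + 2u - 15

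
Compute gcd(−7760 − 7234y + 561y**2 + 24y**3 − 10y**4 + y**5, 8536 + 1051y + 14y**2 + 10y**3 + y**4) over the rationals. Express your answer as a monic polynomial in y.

776 + 25y − y**2 + y**3

Euclidean algorithm in ℚ[y]:
  y**5 − 10y**4 + 24y**3 + 561y**2 − 7234y − 7760 = (y − 20)(y**4 + 10y**3 + 14y**2 + 1051y + 8536) + (210y**3 − 210y**2 + 5250y + 162960)
  y**4 + 10y**3 + 14y**2 + 1051y + 8536 = ((1/210)y + 11/210)(210y**3 − 210y**2 + 5250y + 162960) + (0)
Last nonzero remainder: 210y**3 − 210y**2 + 5250y + 162960. Dividing through by 210 gives the monic gcd y**3 − y**2 + 25y + 776.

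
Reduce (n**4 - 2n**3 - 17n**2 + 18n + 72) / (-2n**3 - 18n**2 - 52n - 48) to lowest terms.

(-n**2 + 7n - 12)/(2n + 8)

Euclidean algorithm in ℚ[n]:
  n**4 - 2n**3 - 17n**2 + 18n + 72 = (-(1/2)n + 11/2)(-2n**3 - 18n**2 - 52n - 48) + (56n**2 + 280n + 336)
  -2n**3 - 18n**2 - 52n - 48 = (-(1/28)n - 1/7)(56n**2 + 280n + 336) + (0)
Last nonzero remainder: 56n**2 + 280n + 336. Dividing through by 56 gives the monic gcd n**2 + 5n + 6.
Cancel n**2 + 5n + 6 from numerator and denominator to get the reduced form.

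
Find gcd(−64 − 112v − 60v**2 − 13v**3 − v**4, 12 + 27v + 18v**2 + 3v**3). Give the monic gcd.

Euclidean algorithm in ℚ[v]:
  −v**4 − 13v**3 − 60v**2 − 112v − 64 = (−(1/3)v − 7/3)(3v**3 + 18v**2 + 27v + 12) + (−9v**2 − 45v − 36)
  3v**3 + 18v**2 + 27v + 12 = (−(1/3)v − 1/3)(−9v**2 − 45v − 36) + (0)
Last nonzero remainder: −9v**2 − 45v − 36. Dividing through by −9 gives the monic gcd v**2 + 5v + 4.

4 + 5v + v**2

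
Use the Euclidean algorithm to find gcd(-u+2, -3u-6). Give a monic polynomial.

1

By polynomial division,
  -u+2 = (1/3)(-3u-6) + (4)
  -3u-6 = (-(3/4)u-3/2)(4) + (0)
The last nonzero remainder is the constant 4, so the polynomials are coprime and gcd = 1.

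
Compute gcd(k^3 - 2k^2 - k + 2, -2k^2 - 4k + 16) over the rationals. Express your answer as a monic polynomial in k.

k - 2

Repeated division with remainder:
  k^3 - 2k^2 - k + 2 = (-(1/2)k + 2)(-2k^2 - 4k + 16) + (15k - 30)
  -2k^2 - 4k + 16 = (-(2/15)k - 8/15)(15k - 30) + (0)
Last nonzero remainder: 15k - 30. Dividing through by 15 gives the monic gcd k - 2.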